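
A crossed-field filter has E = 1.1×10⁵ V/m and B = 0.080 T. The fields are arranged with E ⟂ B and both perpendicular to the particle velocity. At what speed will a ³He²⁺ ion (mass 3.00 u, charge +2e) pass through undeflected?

For undeflected motion the electric and magnetic forces balance: qE = qvB.
v = E/B = 1.1×10⁵/0.080 = 1.4×10⁶ m/s.

v = 1.4×10⁶ m/s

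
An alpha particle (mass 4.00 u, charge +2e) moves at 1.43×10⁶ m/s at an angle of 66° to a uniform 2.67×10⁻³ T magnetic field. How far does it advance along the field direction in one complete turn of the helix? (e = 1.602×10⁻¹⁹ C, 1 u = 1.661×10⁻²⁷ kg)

v∥ = v cosθ = 1.43×10⁶·cos66° ≈ 5.816×10⁵ m/s.
T = 2πm/(|q|B) = 2π(6.644×10⁻²⁷)/((3.204×10⁻¹⁹)(2.67×10⁻³)) ≈ 4.880×10⁻⁵ s.
pitch = v∥ T = (5.816×10⁵)(4.880×10⁻⁵) ≈ 28.4 m.

p ≈ 28.4 m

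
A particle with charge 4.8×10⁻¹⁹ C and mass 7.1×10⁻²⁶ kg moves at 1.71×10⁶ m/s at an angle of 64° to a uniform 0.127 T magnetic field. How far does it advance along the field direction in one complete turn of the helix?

v∥ = v cosθ = 1.71×10⁶·cos64° ≈ 7.496×10⁵ m/s.
T = 2πm/(|q|B) = 2π(7.1×10⁻²⁶)/((4.8×10⁻¹⁹)(0.127)) ≈ 7.318×10⁻⁶ s.
pitch = v∥ T = (7.496×10⁵)(7.318×10⁻⁶) ≈ 5.49 m.

p ≈ 5.49 m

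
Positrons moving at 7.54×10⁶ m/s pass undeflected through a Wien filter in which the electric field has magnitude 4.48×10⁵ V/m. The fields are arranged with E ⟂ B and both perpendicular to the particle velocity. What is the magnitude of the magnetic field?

B = 0.0594 T

Balance of forces in the selector: qE = qvB ⇒ B = E/v.
B = 4.48×10⁵/7.54×10⁶ = 0.0594 T.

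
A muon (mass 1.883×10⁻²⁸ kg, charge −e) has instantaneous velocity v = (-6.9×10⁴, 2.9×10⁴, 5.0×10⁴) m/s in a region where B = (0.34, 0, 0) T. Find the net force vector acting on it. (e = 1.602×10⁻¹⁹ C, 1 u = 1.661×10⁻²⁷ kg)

v×B = (0, 1.70×10⁴, -9860) N/C.
F = q v×B = (−1.602×10⁻¹⁹ C)·(0, 1.70×10⁴, -9860) = (0, -2.72×10⁻¹⁵, 1.58×10⁻¹⁵) N.

F ≈ (0, -2.72×10⁻¹⁵, 1.58×10⁻¹⁵) N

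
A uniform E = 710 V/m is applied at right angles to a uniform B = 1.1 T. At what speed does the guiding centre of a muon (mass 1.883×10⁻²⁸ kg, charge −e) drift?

The E×B drift speed is v_d = E/B.
v_d = 710/1.1 = 650 m/s.

v_d ≈ 650 m/s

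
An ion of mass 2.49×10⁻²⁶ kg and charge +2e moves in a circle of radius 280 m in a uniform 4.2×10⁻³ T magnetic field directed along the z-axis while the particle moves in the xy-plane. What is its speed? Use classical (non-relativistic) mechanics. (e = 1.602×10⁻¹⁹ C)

v ≈ 1.5×10⁷ m/s

From |q|vB = mv²/r, v = |q|Br/m.
v = (3.204×10⁻¹⁹)(4.2×10⁻³)(280)/2.49×10⁻²⁶ ≈ 1.5×10⁷ m/s.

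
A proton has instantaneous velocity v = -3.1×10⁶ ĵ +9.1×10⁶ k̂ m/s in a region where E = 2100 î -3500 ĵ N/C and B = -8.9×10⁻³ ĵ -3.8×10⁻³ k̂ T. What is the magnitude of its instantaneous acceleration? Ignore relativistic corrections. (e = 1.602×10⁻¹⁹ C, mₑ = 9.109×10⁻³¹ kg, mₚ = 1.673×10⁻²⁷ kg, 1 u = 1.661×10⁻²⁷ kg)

|a| ≈ 9.09×10¹² m/s²

v×B = (9.28×10⁴, 0, 0) N/C.
E + v×B = (9.49×10⁴, -3500, 0) N/C.
F = q(E + v×B) = (1.602×10⁻¹⁹ C)·(9.49×10⁴, -3500, 0) = (1.52×10⁻¹⁴, -5.61×10⁻¹⁶, 0) N.
|a| = |F|/m = 1.521×10⁻¹⁴/1.673×10⁻²⁷ ≈ 9.09×10¹² m/s².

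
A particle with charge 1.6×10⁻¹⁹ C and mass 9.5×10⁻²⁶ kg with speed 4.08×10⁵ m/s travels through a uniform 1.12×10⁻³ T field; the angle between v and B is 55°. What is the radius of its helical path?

r ≈ 177 m

v⊥ = v sinθ = 4.08×10⁵·sin55° ≈ 3.342×10⁵ m/s.
r = m v⊥/(|q|B) = (9.5×10⁻²⁶)(3.342×10⁵)/((1.6×10⁻¹⁹)(1.12×10⁻³)) ≈ 177 m.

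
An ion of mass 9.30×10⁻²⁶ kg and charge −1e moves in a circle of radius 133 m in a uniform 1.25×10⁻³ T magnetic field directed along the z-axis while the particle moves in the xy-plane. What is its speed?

From |q|vB = mv²/r, v = |q|Br/m.
v = (1.602×10⁻¹⁹)(1.25×10⁻³)(133)/9.30×10⁻²⁶ ≈ 2.86×10⁵ m/s.

v ≈ 2.86×10⁵ m/s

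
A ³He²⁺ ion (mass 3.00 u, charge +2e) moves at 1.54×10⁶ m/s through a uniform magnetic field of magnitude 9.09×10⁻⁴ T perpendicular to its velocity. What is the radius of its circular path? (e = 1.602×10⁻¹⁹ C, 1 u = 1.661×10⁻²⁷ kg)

The magnetic force provides the centripetal force: |q|vB = mv²/r.
r = mv/(|q|B) = (4.983×10⁻²⁷)(1.54×10⁶)/((3.204×10⁻¹⁹)(9.09×10⁻⁴)) ≈ 26.3 m.

r ≈ 26.3 m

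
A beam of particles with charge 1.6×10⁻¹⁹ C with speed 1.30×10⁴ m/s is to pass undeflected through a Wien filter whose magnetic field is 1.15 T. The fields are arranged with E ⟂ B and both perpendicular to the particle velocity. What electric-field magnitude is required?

E = 1.49×10⁴ V/m

For straight-line motion qE = qvB, so E = vB.
E = 1.30×10⁴ × 1.15 = 1.49×10⁴ V/m.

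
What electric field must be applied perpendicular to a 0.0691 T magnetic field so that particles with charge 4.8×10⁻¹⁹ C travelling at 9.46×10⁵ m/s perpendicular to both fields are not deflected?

For straight-line motion qE = qvB, so E = vB.
E = 9.46×10⁵ × 0.0691 = 6.54×10⁴ V/m.

E = 6.54×10⁴ V/m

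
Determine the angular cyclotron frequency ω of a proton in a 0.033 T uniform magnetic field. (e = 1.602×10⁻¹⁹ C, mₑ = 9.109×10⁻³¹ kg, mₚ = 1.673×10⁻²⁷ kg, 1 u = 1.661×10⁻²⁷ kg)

ω ≈ 3.2×10⁶ rad/s

ω = |q|B/m.
ω = (1.602×10⁻¹⁹)(0.033)/1.673×10⁻²⁷ ≈ 3.2×10⁶ rad/s.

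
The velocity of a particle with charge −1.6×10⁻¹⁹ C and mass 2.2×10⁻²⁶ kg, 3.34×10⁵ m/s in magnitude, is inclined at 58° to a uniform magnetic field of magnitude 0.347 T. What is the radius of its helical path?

r ≈ 0.112 m

v⊥ = v sinθ = 3.34×10⁵·sin58° ≈ 2.832×10⁵ m/s.
r = m v⊥/(|q|B) = (2.2×10⁻²⁶)(2.832×10⁵)/((1.6×10⁻¹⁹)(0.347)) ≈ 0.112 m.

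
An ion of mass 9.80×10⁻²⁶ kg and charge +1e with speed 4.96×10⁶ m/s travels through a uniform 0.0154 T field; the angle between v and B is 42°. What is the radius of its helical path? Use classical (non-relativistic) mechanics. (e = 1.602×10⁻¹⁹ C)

r ≈ 132 m

v⊥ = v sinθ = 4.96×10⁶·sin42° ≈ 3.319×10⁶ m/s.
r = m v⊥/(|q|B) = (9.80×10⁻²⁶)(3.319×10⁶)/((1.602×10⁻¹⁹)(0.0154)) ≈ 132 m.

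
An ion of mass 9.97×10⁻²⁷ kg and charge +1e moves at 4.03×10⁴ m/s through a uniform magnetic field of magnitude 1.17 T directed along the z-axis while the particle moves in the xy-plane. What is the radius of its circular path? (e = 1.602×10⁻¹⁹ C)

The magnetic force provides the centripetal force: |q|vB = mv²/r.
r = mv/(|q|B) = (9.97×10⁻²⁷)(4.03×10⁴)/((1.602×10⁻¹⁹)(1.17)) ≈ 2.14×10⁻³ m.

r ≈ 2.14×10⁻³ m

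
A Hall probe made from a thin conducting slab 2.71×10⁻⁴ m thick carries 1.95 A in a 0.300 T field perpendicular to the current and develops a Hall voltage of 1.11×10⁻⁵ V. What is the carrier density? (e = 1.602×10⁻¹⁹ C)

From V_H = IB/(n e t), n = IB/(V_H e t).
n = (1.95)(0.300)/((1.11×10⁻⁵)(1.602×10⁻¹⁹)(2.71×10⁻⁴)) ≈ 1.21×10²⁷ m⁻³.

n ≈ 1.21×10²⁷ m⁻³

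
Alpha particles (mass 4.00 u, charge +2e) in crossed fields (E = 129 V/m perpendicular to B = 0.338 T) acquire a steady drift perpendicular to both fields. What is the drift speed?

v_d ≈ 382 m/s

The steady drift has the magnetic force balancing the electric force, so v_d = E/B.
v_d = 129/0.338 = 382 m/s.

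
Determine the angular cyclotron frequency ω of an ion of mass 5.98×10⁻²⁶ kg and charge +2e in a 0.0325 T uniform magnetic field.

ω ≈ 1.74×10⁵ rad/s

ω = |q|B/m.
ω = (3.204×10⁻¹⁹)(0.0325)/5.98×10⁻²⁶ ≈ 1.74×10⁵ rad/s.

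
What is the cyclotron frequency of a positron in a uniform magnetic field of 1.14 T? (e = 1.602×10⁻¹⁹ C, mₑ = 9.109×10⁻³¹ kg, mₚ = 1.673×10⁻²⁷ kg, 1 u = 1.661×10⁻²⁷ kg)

f ≈ 3.19×10¹⁰ Hz

f = |q|B/(2πm).
f = (1.602×10⁻¹⁹)(1.14)/(2π·9.109×10⁻³¹) ≈ 3.19×10¹⁰ Hz.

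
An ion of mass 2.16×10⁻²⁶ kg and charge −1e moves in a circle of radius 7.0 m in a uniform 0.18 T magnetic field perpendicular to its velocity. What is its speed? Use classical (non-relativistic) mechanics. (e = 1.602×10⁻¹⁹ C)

v ≈ 9.3×10⁶ m/s

From |q|vB = mv²/r, v = |q|Br/m.
v = (1.602×10⁻¹⁹)(0.18)(7.0)/2.16×10⁻²⁶ ≈ 9.3×10⁶ m/s.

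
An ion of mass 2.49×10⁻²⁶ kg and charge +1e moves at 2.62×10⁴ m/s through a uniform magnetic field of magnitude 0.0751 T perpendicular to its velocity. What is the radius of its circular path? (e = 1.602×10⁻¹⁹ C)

r ≈ 0.0542 m

The magnetic force provides the centripetal force: |q|vB = mv²/r.
r = mv/(|q|B) = (2.49×10⁻²⁶)(2.62×10⁴)/((1.602×10⁻¹⁹)(0.0751)) ≈ 0.0542 m.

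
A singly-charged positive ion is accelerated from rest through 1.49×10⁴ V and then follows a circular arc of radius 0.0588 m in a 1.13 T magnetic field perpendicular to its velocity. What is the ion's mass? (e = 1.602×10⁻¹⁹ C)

m ≈ 2.37×10⁻²⁶ kg

Combine |q|V = ½mv² and r = mv/(|q|B): eliminate v to get m = qB²r²/(2V).
m = (1.602×10⁻¹⁹)(1.13)²(0.0588)²/(2·1.49×10⁴) ≈ 2.37×10⁻²⁶ kg.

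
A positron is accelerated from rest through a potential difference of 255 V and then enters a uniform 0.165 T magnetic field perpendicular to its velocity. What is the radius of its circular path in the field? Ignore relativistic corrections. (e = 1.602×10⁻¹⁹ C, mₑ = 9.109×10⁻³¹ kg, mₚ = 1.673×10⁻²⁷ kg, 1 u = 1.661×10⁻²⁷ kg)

r ≈ 3.26×10⁻⁴ m

Acceleration: |q|V = ½mv² ⇒ v = √(2|q|V/m) = √(2·1.602×10⁻¹⁹·255/9.109×10⁻³¹) ≈ 9.471×10⁶ m/s.
In the field: r = mv/(|q|B) = (9.109×10⁻³¹)(9.471×10⁶)/((1.602×10⁻¹⁹)(0.165)) ≈ 3.26×10⁻⁴ m.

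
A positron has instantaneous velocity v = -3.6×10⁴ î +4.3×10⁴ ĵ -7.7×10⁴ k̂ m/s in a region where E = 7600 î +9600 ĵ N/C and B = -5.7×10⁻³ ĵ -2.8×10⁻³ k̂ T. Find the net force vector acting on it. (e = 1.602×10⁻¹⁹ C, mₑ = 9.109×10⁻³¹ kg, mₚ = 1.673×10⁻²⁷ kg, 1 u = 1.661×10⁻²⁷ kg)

v×B = (-559, -101, 205) N/C.
E + v×B = (7040, 9500, 205) N/C.
F = q(E + v×B) = (1.602×10⁻¹⁹ C)·(7040, 9500, 205) = (1.13×10⁻¹⁵, 1.52×10⁻¹⁵, 3.29×10⁻¹⁷) N.

F ≈ (1.13×10⁻¹⁵, 1.52×10⁻¹⁵, 3.29×10⁻¹⁷) N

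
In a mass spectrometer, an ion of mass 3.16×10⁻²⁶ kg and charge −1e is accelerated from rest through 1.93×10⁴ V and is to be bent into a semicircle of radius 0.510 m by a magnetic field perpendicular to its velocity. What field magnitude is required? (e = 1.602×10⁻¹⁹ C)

v = √(2|q|V/m) = √(2·1.602×10⁻¹⁹·1.93×10⁴/3.16×10⁻²⁶) ≈ 4.424×10⁵ m/s.
B = mv/(|q|r) = (3.16×10⁻²⁶)(4.424×10⁵)/((1.602×10⁻¹⁹)(0.510)) ≈ 0.171 T.

B ≈ 0.171 T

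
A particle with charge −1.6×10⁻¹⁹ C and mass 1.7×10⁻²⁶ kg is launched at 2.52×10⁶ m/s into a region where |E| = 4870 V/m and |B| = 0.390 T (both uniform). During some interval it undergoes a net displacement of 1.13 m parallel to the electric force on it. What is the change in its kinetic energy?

The magnetic force is always ⟂ v and does no work; only the electric force changes KE.
ΔKE = F_E · d = |q|E d = (1.6×10⁻¹⁹)(4870)(1.13) ≈ 8.80×10⁻¹⁶ J.

ΔKE ≈ 8.80×10⁻¹⁶ J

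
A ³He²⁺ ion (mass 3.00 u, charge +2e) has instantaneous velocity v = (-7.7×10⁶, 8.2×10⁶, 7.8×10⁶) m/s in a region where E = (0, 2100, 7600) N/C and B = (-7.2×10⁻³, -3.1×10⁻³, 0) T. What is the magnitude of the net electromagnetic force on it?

|F| ≈ 3.47×10⁻¹⁴ N

v×B = (2.42×10⁴, -5.62×10⁴, 8.29×10⁴) N/C.
E + v×B = (2.42×10⁴, -5.41×10⁴, 9.05×10⁴) N/C.
F = q(E + v×B) = (3.204×10⁻¹⁹ C)·(2.42×10⁴, -5.41×10⁴, 9.05×10⁴) = (7.75×10⁻¹⁵, -1.73×10⁻¹⁴, 2.90×10⁻¹⁴) N.
|F| = 3.47×10⁻¹⁴ N.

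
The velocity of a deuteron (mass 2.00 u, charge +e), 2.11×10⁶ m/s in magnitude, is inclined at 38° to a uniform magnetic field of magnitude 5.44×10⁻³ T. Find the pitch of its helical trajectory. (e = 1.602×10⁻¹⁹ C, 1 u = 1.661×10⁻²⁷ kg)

v∥ = v cosθ = 2.11×10⁶·cos38° ≈ 1.663×10⁶ m/s.
T = 2πm/(|q|B) = 2π(3.322×10⁻²⁷)/((1.602×10⁻¹⁹)(5.44×10⁻³)) ≈ 2.395×10⁻⁵ s.
pitch = v∥ T = (1.663×10⁶)(2.395×10⁻⁵) ≈ 39.8 m.

p ≈ 39.8 m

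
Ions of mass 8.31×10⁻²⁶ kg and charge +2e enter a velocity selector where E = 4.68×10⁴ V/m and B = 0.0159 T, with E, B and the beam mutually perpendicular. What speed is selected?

v = 2.94×10⁶ m/s

Zero net Lorentz force requires |qE| = |q v×B|, i.e. E = vB.
v = E/B = 4.68×10⁴/0.0159 = 2.94×10⁶ m/s.
The result is independent of the particle's charge and mass.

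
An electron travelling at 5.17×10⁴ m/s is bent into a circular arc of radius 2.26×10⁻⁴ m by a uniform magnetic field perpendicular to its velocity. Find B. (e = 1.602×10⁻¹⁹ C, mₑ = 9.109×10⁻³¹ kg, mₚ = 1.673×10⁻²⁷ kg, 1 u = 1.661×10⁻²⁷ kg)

From |q|vB = mv²/r, B = mv/(|q|r).
B = (9.109×10⁻³¹)(5.17×10⁴)/((1.602×10⁻¹⁹)(2.26×10⁻⁴)) ≈ 1.30×10⁻³ T.

B ≈ 1.30×10⁻³ T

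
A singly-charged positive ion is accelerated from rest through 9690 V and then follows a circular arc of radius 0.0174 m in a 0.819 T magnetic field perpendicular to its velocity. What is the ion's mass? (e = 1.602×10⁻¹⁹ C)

Combine |q|V = ½mv² and r = mv/(|q|B): eliminate v to get m = qB²r²/(2V).
m = (1.602×10⁻¹⁹)(0.819)²(0.0174)²/(2·9690) ≈ 1.68×10⁻²⁷ kg.

m ≈ 1.68×10⁻²⁷ kg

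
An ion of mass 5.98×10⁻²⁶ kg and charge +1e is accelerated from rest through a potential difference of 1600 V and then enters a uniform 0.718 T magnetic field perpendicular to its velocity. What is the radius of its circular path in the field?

r ≈ 0.0481 m

Acceleration: |q|V = ½mv² ⇒ v = √(2|q|V/m) = √(2·1.602×10⁻¹⁹·1600/5.98×10⁻²⁶) ≈ 9.259×10⁴ m/s.
In the field: r = mv/(|q|B) = (5.98×10⁻²⁶)(9.259×10⁴)/((1.602×10⁻¹⁹)(0.718)) ≈ 0.0481 m.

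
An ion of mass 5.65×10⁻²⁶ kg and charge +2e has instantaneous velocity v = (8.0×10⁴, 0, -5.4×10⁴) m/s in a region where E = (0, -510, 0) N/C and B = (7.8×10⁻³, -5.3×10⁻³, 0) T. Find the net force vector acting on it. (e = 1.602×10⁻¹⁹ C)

v×B = (-286, -421, -424) N/C.
E + v×B = (-286, -931, -424) N/C.
F = q(E + v×B) = (3.204×10⁻¹⁹ C)·(-286, -931, -424) = (-9.17×10⁻¹⁷, -2.98×10⁻¹⁶, -1.36×10⁻¹⁶) N.

F ≈ (-9.17×10⁻¹⁷, -2.98×10⁻¹⁶, -1.36×10⁻¹⁶) N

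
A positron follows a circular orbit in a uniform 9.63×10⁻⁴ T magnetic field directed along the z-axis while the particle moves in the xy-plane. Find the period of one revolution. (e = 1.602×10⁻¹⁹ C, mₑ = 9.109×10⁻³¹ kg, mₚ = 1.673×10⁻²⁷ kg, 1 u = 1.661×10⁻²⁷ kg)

The cyclotron period depends only on m, q, B: T = 2πm/(|q|B).
T = 2π(9.109×10⁻³¹)/((1.602×10⁻¹⁹)(9.63×10⁻⁴)) ≈ 3.71×10⁻⁸ s.

T ≈ 3.71×10⁻⁸ s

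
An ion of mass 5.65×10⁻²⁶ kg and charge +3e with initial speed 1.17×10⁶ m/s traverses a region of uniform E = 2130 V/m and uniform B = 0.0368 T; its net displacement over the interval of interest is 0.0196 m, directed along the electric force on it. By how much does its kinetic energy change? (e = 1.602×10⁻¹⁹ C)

ΔKE ≈ 2.01×10⁻¹⁷ J

The magnetic force is always ⟂ v and does no work; only the electric force changes KE.
ΔKE = F_E · d = |q|E d = (4.806×10⁻¹⁹)(2130)(0.0196) ≈ 2.01×10⁻¹⁷ J.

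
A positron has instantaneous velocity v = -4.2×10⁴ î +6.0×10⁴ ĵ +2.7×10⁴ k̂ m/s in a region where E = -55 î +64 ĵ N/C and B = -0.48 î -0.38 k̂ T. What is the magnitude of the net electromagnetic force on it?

|F| ≈ 7.49×10⁻¹⁵ N

v×B = (-2.28×10⁴, -2.89×10⁴, 2.88×10⁴) N/C.
E + v×B = (-2.29×10⁴, -2.89×10⁴, 2.88×10⁴) N/C.
F = q(E + v×B) = (1.602×10⁻¹⁹ C)·(-2.29×10⁴, -2.89×10⁴, 2.88×10⁴) = (-3.66×10⁻¹⁵, -4.62×10⁻¹⁵, 4.61×10⁻¹⁵) N.
|F| = 7.49×10⁻¹⁵ N.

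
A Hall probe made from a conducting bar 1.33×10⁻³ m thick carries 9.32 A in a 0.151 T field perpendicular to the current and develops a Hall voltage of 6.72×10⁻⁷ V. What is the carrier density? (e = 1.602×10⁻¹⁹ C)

From V_H = IB/(n e t), n = IB/(V_H e t).
n = (9.32)(0.151)/((6.72×10⁻⁷)(1.602×10⁻¹⁹)(1.33×10⁻³)) ≈ 9.83×10²⁷ m⁻³.

n ≈ 9.83×10²⁷ m⁻³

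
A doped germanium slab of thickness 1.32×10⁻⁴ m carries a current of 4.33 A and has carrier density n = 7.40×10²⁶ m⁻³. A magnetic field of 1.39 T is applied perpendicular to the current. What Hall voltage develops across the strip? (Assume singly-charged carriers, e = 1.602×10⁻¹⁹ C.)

V_H ≈ 3.85×10⁻⁴ V

V_H = IB/(n e t).
V_H = (4.33)(1.39)/((7.40×10²⁶)(1.602×10⁻¹⁹)(1.32×10⁻⁴)) ≈ 3.85×10⁻⁴ V.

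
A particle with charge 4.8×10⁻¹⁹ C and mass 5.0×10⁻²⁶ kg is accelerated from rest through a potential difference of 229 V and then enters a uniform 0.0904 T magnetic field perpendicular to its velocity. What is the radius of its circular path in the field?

r ≈ 0.0764 m

Acceleration: |q|V = ½mv² ⇒ v = √(2|q|V/m) = √(2·4.8×10⁻¹⁹·229/5.0×10⁻²⁶) ≈ 6.631×10⁴ m/s.
In the field: r = mv/(|q|B) = (5.0×10⁻²⁶)(6.631×10⁴)/((4.8×10⁻¹⁹)(0.0904)) ≈ 0.0764 m.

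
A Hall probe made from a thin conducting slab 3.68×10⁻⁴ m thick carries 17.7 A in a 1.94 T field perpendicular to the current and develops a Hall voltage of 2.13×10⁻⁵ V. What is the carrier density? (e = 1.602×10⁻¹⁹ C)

From V_H = IB/(n e t), n = IB/(V_H e t).
n = (17.7)(1.94)/((2.13×10⁻⁵)(1.602×10⁻¹⁹)(3.68×10⁻⁴)) ≈ 2.73×10²⁸ m⁻³.

n ≈ 2.73×10²⁸ m⁻³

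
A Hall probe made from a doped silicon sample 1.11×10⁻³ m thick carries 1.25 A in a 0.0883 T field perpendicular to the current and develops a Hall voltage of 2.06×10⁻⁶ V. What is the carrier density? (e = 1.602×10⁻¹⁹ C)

From V_H = IB/(n e t), n = IB/(V_H e t).
n = (1.25)(0.0883)/((2.06×10⁻⁶)(1.602×10⁻¹⁹)(1.11×10⁻³)) ≈ 3.01×10²⁶ m⁻³.

n ≈ 3.01×10²⁶ m⁻³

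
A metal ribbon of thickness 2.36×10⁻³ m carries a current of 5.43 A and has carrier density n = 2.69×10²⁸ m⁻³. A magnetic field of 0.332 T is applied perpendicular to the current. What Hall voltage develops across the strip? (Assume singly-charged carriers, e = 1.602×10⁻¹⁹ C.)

V_H ≈ 1.77×10⁻⁷ V

V_H = IB/(n e t).
V_H = (5.43)(0.332)/((2.69×10²⁸)(1.602×10⁻¹⁹)(2.36×10⁻³)) ≈ 1.77×10⁻⁷ V.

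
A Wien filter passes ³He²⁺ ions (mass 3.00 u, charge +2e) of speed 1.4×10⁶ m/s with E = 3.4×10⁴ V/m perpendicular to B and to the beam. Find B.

B = 0.024 T

Balance of forces in the selector: qE = qvB ⇒ B = E/v.
B = 3.4×10⁴/1.4×10⁶ = 0.024 T.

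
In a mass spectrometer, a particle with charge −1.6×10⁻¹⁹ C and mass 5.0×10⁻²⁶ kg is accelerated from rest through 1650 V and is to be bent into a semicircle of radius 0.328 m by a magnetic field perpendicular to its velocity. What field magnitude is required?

v = √(2|q|V/m) = √(2·1.6×10⁻¹⁹·1650/5.0×10⁻²⁶) ≈ 1.028×10⁵ m/s.
B = mv/(|q|r) = (5.0×10⁻²⁶)(1.028×10⁵)/((1.6×10⁻¹⁹)(0.328)) ≈ 0.0979 T.

B ≈ 0.0979 T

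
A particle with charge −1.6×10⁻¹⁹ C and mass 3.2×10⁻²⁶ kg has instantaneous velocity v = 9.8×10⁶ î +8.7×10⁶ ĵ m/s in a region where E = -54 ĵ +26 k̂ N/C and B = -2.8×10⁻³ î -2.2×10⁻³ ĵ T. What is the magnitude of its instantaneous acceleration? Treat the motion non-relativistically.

|a| ≈ 1.41×10¹⁰ m/s²

v×B = (0, 0, 2800) N/C.
E + v×B = (0, -54.0, 2830) N/C.
F = q(E + v×B) = (−1.6×10⁻¹⁹ C)·(0, -54.0, 2830) = (0, 8.64×10⁻¹⁸, -4.52×10⁻¹⁶) N.
|a| = |F|/m = 4.522×10⁻¹⁶/3.2×10⁻²⁶ ≈ 1.41×10¹⁰ m/s².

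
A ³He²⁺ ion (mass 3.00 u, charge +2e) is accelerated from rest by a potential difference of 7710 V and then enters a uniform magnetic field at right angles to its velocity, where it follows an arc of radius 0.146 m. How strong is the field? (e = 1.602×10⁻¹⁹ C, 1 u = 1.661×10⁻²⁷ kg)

v = √(2|q|V/m) = √(2·3.204×10⁻¹⁹·7710/4.983×10⁻²⁷) ≈ 9.957×10⁵ m/s.
B = mv/(|q|r) = (4.983×10⁻²⁷)(9.957×10⁵)/((3.204×10⁻¹⁹)(0.146)) ≈ 0.106 T.

B ≈ 0.106 T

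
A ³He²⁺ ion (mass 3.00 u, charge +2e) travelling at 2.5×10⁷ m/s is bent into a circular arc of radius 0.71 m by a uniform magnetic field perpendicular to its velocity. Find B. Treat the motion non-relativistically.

B ≈ 0.55 T

From |q|vB = mv²/r, B = mv/(|q|r).
B = (4.983×10⁻²⁷)(2.5×10⁷)/((3.204×10⁻¹⁹)(0.71)) ≈ 0.55 T.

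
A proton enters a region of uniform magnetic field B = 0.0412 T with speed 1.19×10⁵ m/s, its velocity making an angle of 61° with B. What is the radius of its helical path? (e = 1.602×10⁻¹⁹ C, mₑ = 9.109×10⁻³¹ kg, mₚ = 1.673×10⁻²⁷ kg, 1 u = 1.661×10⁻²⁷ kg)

v⊥ = v sinθ = 1.19×10⁵·sin61° ≈ 1.041×10⁵ m/s.
r = m v⊥/(|q|B) = (1.673×10⁻²⁷)(1.041×10⁵)/((1.602×10⁻¹⁹)(0.0412)) ≈ 0.0264 m.

r ≈ 0.0264 m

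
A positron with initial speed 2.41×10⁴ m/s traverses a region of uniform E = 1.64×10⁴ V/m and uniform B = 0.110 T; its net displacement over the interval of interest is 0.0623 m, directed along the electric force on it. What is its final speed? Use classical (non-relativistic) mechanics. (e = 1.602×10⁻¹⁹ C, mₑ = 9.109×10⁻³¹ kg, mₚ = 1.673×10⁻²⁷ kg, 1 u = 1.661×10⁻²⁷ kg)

B does no work; ΔKE = |q|E d.
½mv_f² = ½mv₀² + |q|Ed = ½(9.109×10⁻³¹)(2.41×10⁴)² + (1.602×10⁻¹⁹)(1.64×10⁴)(0.0623) ≈ 2.645×10⁻²² J + 1.637×10⁻¹⁶ J ≈ 1.637×10⁻¹⁶ J.
v_f = √(2·1.637×10⁻¹⁶/9.109×10⁻³¹) ≈ 1.90×10⁷ m/s.

v_f ≈ 1.90×10⁷ m/s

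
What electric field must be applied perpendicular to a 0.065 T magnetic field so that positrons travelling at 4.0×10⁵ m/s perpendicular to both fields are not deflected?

E = 2.6×10⁴ V/m

For straight-line motion qE = qvB, so E = vB.
E = 4.0×10⁵ × 0.065 = 2.6×10⁴ V/m.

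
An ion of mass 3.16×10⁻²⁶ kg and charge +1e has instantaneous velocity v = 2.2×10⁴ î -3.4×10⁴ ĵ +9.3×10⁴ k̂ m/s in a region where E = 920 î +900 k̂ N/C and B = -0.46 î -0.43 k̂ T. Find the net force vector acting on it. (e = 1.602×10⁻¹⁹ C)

v×B = (1.46×10⁴, -3.33×10⁴, -1.56×10⁴) N/C.
E + v×B = (1.55×10⁴, -3.33×10⁴, -1.47×10⁴) N/C.
F = q(E + v×B) = (1.602×10⁻¹⁹ C)·(1.55×10⁴, -3.33×10⁴, -1.47×10⁴) = (2.49×10⁻¹⁵, -5.34×10⁻¹⁵, -2.36×10⁻¹⁵) N.

F ≈ (2.49×10⁻¹⁵, -5.34×10⁻¹⁵, -2.36×10⁻¹⁵) N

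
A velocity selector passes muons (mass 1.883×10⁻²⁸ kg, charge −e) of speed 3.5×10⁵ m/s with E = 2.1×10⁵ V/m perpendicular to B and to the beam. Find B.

Balance of forces in the selector: qE = qvB ⇒ B = E/v.
B = 2.1×10⁵/3.5×10⁵ = 0.60 T.

B = 0.60 T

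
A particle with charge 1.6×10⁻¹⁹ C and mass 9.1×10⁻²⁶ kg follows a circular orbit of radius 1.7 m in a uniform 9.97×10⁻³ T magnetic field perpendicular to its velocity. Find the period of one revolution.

T ≈ 3.58×10⁻⁴ s

The cyclotron period depends only on m, q, B: T = 2πm/(|q|B).
T = 2π(9.1×10⁻²⁶)/((1.6×10⁻¹⁹)(9.97×10⁻³)) ≈ 3.58×10⁻⁴ s.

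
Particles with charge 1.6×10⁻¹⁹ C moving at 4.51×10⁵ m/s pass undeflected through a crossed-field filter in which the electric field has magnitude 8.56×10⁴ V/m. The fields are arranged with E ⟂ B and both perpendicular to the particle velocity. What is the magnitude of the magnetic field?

Balance of forces in the selector: qE = qvB ⇒ B = E/v.
B = 8.56×10⁴/4.51×10⁵ = 0.190 T.

B = 0.190 T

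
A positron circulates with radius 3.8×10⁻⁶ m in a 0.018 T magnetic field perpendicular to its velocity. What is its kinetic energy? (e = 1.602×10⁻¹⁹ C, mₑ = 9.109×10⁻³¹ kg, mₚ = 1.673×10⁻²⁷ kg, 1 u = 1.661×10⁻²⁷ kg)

KE ≈ 6.6×10⁻²³ J

v = |q|Br/m, then KE = ½mv² = (qBr)²/(2m).
v = (1.602×10⁻¹⁹)(0.018)(3.8×10⁻⁶)/9.109×10⁻³¹ ≈ 1.203×10⁴ m/s.
KE = ½(9.109×10⁻³¹)(1.203×10⁴)² ≈ 6.6×10⁻²³ J.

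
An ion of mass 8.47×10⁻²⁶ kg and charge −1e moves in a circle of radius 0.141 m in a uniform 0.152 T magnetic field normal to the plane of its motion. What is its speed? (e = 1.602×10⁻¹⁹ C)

From |q|vB = mv²/r, v = |q|Br/m.
v = (1.602×10⁻¹⁹)(0.152)(0.141)/8.47×10⁻²⁶ ≈ 4.05×10⁴ m/s.

v ≈ 4.05×10⁴ m/s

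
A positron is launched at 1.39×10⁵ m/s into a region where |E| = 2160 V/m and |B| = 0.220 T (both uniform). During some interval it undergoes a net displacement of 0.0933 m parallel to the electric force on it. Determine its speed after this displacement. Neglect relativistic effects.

v_f ≈ 8.42×10⁶ m/s

B does no work; ΔKE = |q|E d.
½mv_f² = ½mv₀² + |q|Ed = ½(9.109×10⁻³¹)(1.39×10⁵)² + (1.602×10⁻¹⁹)(2160)(0.0933) ≈ 8.800×10⁻²¹ J + 3.228×10⁻¹⁷ J ≈ 3.229×10⁻¹⁷ J.
v_f = √(2·3.229×10⁻¹⁷/9.109×10⁻³¹) ≈ 8.42×10⁶ m/s.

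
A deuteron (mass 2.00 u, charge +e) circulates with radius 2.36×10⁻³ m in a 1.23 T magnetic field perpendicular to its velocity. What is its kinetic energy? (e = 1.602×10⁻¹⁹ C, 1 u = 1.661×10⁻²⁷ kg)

KE ≈ 203 eV

v = |q|Br/m, then KE = ½mv² = (qBr)²/(2m).
v = (1.602×10⁻¹⁹)(1.23)(2.36×10⁻³)/3.322×10⁻²⁷ ≈ 1.400×10⁵ m/s.
KE = ½(3.322×10⁻²⁷)(1.400×10⁵)² ≈ 3.25×10⁻¹⁷ J = 203 eV.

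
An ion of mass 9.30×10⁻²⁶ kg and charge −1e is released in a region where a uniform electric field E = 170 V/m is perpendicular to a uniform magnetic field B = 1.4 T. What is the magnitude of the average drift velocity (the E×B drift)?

The E×B drift speed is v_d = E/B.
v_d = 170/1.4 = 120 m/s.

v_d ≈ 120 m/s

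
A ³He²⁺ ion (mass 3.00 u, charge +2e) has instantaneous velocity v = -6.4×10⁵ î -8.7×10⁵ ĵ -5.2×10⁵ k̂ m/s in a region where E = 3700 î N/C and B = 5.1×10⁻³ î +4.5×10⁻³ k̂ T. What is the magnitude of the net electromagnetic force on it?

v×B = (-3910, 228, 4440) N/C.
E + v×B = (-215, 228, 4440) N/C.
F = q(E + v×B) = (3.204×10⁻¹⁹ C)·(-215, 228, 4440) = (-6.89×10⁻¹⁷, 7.31×10⁻¹⁷, 1.42×10⁻¹⁵) N.
|F| = 1.43×10⁻¹⁵ N.

|F| ≈ 1.43×10⁻¹⁵ N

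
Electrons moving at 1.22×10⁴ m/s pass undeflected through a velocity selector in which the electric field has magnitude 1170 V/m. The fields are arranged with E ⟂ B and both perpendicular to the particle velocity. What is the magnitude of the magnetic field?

Balance of forces in the selector: qE = qvB ⇒ B = E/v.
B = 1170/1.22×10⁴ = 0.0959 T.

B = 0.0959 T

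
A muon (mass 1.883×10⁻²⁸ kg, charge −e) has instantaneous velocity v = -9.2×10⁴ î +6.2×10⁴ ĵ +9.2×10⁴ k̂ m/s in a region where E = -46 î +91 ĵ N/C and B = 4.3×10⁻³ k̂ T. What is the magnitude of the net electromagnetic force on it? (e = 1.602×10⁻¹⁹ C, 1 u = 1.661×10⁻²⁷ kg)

|F| ≈ 8.56×10⁻¹⁷ N

v×B = (267, 396, 0) N/C.
E + v×B = (221, 487, 0) N/C.
F = q(E + v×B) = (−1.602×10⁻¹⁹ C)·(221, 487, 0) = (-3.53×10⁻¹⁷, -7.80×10⁻¹⁷, 0) N.
|F| = 8.56×10⁻¹⁷ N.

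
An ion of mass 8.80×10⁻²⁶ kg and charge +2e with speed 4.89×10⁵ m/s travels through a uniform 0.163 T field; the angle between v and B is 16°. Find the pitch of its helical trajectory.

v∥ = v cosθ = 4.89×10⁵·cos16° ≈ 4.701×10⁵ m/s.
T = 2πm/(|q|B) = 2π(8.80×10⁻²⁶)/((3.204×10⁻¹⁹)(0.163)) ≈ 1.059×10⁻⁵ s.
pitch = v∥ T = (4.701×10⁵)(1.059×10⁻⁵) ≈ 4.98 m.

p ≈ 4.98 m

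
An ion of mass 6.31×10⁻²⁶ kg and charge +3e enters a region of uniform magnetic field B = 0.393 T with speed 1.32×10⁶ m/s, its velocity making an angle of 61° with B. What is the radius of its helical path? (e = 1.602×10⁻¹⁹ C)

v⊥ = v sinθ = 1.32×10⁶·sin61° ≈ 1.154×10⁶ m/s.
r = m v⊥/(|q|B) = (6.31×10⁻²⁶)(1.154×10⁶)/((4.806×10⁻¹⁹)(0.393)) ≈ 0.386 m.

r ≈ 0.386 m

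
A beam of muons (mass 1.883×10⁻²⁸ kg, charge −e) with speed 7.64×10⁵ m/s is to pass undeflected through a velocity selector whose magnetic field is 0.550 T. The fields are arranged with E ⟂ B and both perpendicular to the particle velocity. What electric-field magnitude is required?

For straight-line motion qE = qvB, so E = vB.
E = 7.64×10⁵ × 0.550 = 4.20×10⁵ V/m.

E = 4.20×10⁵ V/m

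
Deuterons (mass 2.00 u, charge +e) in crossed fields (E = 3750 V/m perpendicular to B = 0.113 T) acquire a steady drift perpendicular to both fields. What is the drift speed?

In crossed fields the guiding centre drifts at v_d = |E×B|/B² = E/B, independent of charge and mass.
v_d = 3750/0.113 = 3.32×10⁴ m/s.

v_d ≈ 3.32×10⁴ m/s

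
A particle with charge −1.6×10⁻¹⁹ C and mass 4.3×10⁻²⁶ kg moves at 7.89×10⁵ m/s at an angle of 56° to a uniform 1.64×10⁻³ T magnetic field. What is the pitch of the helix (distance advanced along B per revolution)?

v∥ = v cosθ = 7.89×10⁵·cos56° ≈ 4.412×10⁵ m/s.
T = 2πm/(|q|B) = 2π(4.3×10⁻²⁶)/((1.6×10⁻¹⁹)(1.64×10⁻³)) ≈ 1.030×10⁻³ s.
pitch = v∥ T = (4.412×10⁵)(1.030×10⁻³) ≈ 454 m.

p ≈ 454 m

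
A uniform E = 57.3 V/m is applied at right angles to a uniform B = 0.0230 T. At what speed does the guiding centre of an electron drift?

In crossed fields the guiding centre drifts at v_d = |E×B|/B² = E/B, independent of charge and mass.
v_d = 57.3/0.0230 = 2490 m/s.

v_d ≈ 2490 m/s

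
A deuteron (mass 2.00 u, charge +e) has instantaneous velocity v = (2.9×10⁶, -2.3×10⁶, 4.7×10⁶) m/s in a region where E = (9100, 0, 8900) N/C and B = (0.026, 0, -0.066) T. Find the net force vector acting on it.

F ≈ (2.58×10⁻¹⁴, 5.02×10⁻¹⁴, 1.10×10⁻¹⁴) N

v×B = (1.52×10⁵, 3.14×10⁵, 5.98×10⁴) N/C.
E + v×B = (1.61×10⁵, 3.14×10⁵, 6.87×10⁴) N/C.
F = q(E + v×B) = (1.602×10⁻¹⁹ C)·(1.61×10⁵, 3.14×10⁵, 6.87×10⁴) = (2.58×10⁻¹⁴, 5.02×10⁻¹⁴, 1.10×10⁻¹⁴) N.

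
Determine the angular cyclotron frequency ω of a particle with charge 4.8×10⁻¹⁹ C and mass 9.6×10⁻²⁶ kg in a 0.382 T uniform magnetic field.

ω = |q|B/m.
ω = (4.8×10⁻¹⁹)(0.382)/9.6×10⁻²⁶ ≈ 1.91×10⁶ rad/s.

ω ≈ 1.91×10⁶ rad/s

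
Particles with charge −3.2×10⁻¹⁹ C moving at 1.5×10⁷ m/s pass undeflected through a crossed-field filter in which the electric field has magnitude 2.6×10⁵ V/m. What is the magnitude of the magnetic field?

Balance of forces in the selector: qE = qvB ⇒ B = E/v.
B = 2.6×10⁵/1.5×10⁷ = 0.017 T.

B = 0.017 T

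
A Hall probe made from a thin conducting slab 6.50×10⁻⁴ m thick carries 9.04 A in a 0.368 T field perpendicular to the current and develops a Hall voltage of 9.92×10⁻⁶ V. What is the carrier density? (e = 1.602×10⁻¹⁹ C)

n ≈ 3.22×10²⁷ m⁻³

From V_H = IB/(n e t), n = IB/(V_H e t).
n = (9.04)(0.368)/((9.92×10⁻⁶)(1.602×10⁻¹⁹)(6.50×10⁻⁴)) ≈ 3.22×10²⁷ m⁻³.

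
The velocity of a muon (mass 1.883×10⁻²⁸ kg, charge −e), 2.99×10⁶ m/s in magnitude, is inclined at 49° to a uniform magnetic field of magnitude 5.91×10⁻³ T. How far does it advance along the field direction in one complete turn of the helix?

p ≈ 2.45 m

v∥ = v cosθ = 2.99×10⁶·cos49° ≈ 1.962×10⁶ m/s.
T = 2πm/(|q|B) = 2π(1.883×10⁻²⁸)/((1.602×10⁻¹⁹)(5.91×10⁻³)) ≈ 1.250×10⁻⁶ s.
pitch = v∥ T = (1.962×10⁶)(1.250×10⁻⁶) ≈ 2.45 m.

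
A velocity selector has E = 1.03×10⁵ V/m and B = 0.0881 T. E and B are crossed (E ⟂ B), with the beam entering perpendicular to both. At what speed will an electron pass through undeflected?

v = 1.17×10⁶ m/s

For undeflected motion the electric and magnetic forces balance: qE = qvB.
v = E/B = 1.03×10⁵/0.0881 = 1.17×10⁶ m/s.
The result is independent of the particle's charge and mass.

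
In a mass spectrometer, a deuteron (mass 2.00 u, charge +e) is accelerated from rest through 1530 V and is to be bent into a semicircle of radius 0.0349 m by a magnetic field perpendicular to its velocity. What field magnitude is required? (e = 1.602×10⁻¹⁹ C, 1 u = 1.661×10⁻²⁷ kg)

B ≈ 0.228 T

v = √(2|q|V/m) = √(2·1.602×10⁻¹⁹·1530/3.322×10⁻²⁷) ≈ 3.841×10⁵ m/s.
B = mv/(|q|r) = (3.322×10⁻²⁷)(3.841×10⁵)/((1.602×10⁻¹⁹)(0.0349)) ≈ 0.228 T.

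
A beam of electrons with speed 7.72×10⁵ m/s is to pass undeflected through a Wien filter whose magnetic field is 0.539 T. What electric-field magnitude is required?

E = 4.16×10⁵ V/m

For straight-line motion qE = qvB, so E = vB.
E = 7.72×10⁵ × 0.539 = 4.16×10⁵ V/m.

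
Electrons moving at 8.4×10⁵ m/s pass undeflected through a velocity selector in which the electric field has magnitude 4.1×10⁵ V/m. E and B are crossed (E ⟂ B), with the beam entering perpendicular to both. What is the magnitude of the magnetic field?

Balance of forces in the selector: qE = qvB ⇒ B = E/v.
B = 4.1×10⁵/8.4×10⁵ = 0.49 T.

B = 0.49 T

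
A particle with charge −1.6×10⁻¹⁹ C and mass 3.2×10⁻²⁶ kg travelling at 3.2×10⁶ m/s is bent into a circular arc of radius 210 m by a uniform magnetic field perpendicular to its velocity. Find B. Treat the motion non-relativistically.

B ≈ 3.0×10⁻³ T

From |q|vB = mv²/r, B = mv/(|q|r).
B = (3.2×10⁻²⁶)(3.2×10⁶)/((1.6×10⁻¹⁹)(210)) ≈ 3.0×10⁻³ T.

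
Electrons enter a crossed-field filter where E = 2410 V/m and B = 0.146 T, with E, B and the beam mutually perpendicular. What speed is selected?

v = 1.65×10⁴ m/s

Straight-line motion ⇒ electric and magnetic forces cancel, so E = vB.
v = E/B = 2410/0.146 = 1.65×10⁴ m/s.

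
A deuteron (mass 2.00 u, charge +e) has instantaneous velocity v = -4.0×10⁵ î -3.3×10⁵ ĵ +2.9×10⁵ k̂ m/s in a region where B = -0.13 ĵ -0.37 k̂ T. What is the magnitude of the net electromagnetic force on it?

v×B = (1.60×10⁵, -1.48×10⁵, 5.20×10⁴) N/C.
F = q v×B = (1.602×10⁻¹⁹ C)·(1.60×10⁵, -1.48×10⁵, 5.20×10⁴) = (2.56×10⁻¹⁴, -2.37×10⁻¹⁴, 8.33×10⁻¹⁵) N.
|F| = 3.59×10⁻¹⁴ N.

|F| ≈ 3.59×10⁻¹⁴ N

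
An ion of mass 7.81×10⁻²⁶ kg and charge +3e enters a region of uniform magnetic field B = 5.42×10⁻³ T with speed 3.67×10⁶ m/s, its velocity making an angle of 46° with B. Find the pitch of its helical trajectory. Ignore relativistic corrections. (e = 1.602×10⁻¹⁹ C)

v∥ = v cosθ = 3.67×10⁶·cos46° ≈ 2.549×10⁶ m/s.
T = 2πm/(|q|B) = 2π(7.81×10⁻²⁶)/((4.806×10⁻¹⁹)(5.42×10⁻³)) ≈ 1.884×10⁻⁴ s.
pitch = v∥ T = (2.549×10⁶)(1.884×10⁻⁴) ≈ 480 m.

p ≈ 480 m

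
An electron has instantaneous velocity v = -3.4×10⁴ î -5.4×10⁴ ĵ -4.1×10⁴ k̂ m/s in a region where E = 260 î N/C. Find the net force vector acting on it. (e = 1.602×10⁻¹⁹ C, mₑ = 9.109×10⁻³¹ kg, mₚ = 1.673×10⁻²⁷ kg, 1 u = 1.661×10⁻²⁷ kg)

F ≈ (-4.17×10⁻¹⁷, 0, 0) N

Only an electric field acts, so F = qE = (−1.602×10⁻¹⁹ C)·(260, 0, 0) = (-4.17×10⁻¹⁷, 0, 0) N.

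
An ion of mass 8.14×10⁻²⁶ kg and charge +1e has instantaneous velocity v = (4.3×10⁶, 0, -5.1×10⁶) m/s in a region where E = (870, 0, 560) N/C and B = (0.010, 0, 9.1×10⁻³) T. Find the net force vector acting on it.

v×B = (0, -9.01×10⁴, 0) N/C.
E + v×B = (870, -9.01×10⁴, 560) N/C.
F = q(E + v×B) = (1.602×10⁻¹⁹ C)·(870, -9.01×10⁴, 560) = (1.39×10⁻¹⁶, -1.44×10⁻¹⁴, 8.97×10⁻¹⁷) N.

F ≈ (1.39×10⁻¹⁶, -1.44×10⁻¹⁴, 8.97×10⁻¹⁷) N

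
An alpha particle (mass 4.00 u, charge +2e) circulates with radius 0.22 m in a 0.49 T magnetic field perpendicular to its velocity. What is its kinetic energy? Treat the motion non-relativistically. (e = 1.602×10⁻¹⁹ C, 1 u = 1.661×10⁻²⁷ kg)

KE ≈ 5.6×10⁵ eV

v = |q|Br/m, then KE = ½mv² = (qBr)²/(2m).
v = (3.204×10⁻¹⁹)(0.49)(0.22)/6.644×10⁻²⁷ ≈ 5.199×10⁶ m/s.
KE = ½(6.644×10⁻²⁷)(5.199×10⁶)² ≈ 9.0×10⁻¹⁴ J = 5.6×10⁵ eV.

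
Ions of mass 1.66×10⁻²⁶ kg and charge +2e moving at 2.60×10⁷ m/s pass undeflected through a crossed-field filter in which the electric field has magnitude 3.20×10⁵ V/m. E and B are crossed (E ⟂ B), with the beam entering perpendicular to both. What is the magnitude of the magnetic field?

Balance of forces in the selector: qE = qvB ⇒ B = E/v.
B = 3.20×10⁵/2.60×10⁷ = 0.0123 T.

B = 0.0123 T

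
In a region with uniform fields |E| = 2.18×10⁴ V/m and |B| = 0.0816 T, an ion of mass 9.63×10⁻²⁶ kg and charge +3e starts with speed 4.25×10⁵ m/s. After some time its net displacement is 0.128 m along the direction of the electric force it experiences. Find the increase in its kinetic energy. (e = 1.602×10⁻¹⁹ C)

The magnetic force is always ⟂ v and does no work; only the electric force changes KE.
ΔKE = F_E · d = |q|E d = (4.806×10⁻¹⁹)(2.18×10⁴)(0.128) ≈ 1.34×10⁻¹⁵ J.

ΔKE ≈ 1.34×10⁻¹⁵ J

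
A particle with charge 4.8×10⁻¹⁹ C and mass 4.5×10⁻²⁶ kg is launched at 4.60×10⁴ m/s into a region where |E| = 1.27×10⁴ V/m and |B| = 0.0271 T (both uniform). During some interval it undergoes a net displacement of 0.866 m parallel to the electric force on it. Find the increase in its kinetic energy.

ΔKE ≈ 5.28×10⁻¹⁵ J

The magnetic force is always ⟂ v and does no work; only the electric force changes KE.
ΔKE = F_E · d = |q|E d = (4.8×10⁻¹⁹)(1.27×10⁴)(0.866) ≈ 5.28×10⁻¹⁵ J.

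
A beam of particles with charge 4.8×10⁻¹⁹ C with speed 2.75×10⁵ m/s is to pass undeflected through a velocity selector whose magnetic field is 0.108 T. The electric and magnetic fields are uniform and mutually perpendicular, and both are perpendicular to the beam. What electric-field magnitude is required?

For straight-line motion qE = qvB, so E = vB.
E = 2.75×10⁵ × 0.108 = 2.97×10⁴ V/m.

E = 2.97×10⁴ V/m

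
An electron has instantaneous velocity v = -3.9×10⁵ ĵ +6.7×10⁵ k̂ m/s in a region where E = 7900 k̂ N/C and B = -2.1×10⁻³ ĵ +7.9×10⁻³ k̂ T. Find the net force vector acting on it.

F ≈ (2.68×10⁻¹⁶, 0, -1.27×10⁻¹⁵) N

v×B = (-1670, 0, 0) N/C.
E + v×B = (-1670, 0, 7900) N/C.
F = q(E + v×B) = (−1.602×10⁻¹⁹ C)·(-1670, 0, 7900) = (2.68×10⁻¹⁶, 0, -1.27×10⁻¹⁵) N.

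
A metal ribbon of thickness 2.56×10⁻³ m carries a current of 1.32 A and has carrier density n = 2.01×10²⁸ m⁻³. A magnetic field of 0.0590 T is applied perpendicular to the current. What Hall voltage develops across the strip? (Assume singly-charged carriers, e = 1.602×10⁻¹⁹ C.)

V_H ≈ 9.45×10⁻⁹ V

V_H = IB/(n e t).
V_H = (1.32)(0.0590)/((2.01×10²⁸)(1.602×10⁻¹⁹)(2.56×10⁻³)) ≈ 9.45×10⁻⁹ V.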